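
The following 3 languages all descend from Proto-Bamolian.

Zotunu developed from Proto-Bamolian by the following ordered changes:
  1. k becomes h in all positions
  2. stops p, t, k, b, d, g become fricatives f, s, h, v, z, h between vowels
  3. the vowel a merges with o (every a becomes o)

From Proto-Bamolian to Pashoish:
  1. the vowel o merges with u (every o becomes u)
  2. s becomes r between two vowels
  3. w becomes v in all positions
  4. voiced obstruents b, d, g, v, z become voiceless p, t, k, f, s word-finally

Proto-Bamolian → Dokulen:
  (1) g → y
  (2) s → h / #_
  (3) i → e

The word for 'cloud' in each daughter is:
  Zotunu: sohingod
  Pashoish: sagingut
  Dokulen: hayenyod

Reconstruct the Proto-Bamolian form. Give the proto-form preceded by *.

*sagingod

Position 7: Zotunu has o, Pashoish has u, Dokulen has o. Dokulen preserves o here (none of its changes turn any other segment into o), so the proto-segment is *o.
Position 4: Zotunu has i, Pashoish has i, Dokulen has e. Zotunu preserves i here (none of its changes turn any other segment into i), so the proto-segment is *i.
This points to *sagingod. Verify forward in each daughter:
Zotunu: *sagingod
  sagingod (rule 1 does not apply)
  sagingod → sahingod   [intervocalic lenition]
  sahingod → sohingod   [vowel merger]
  giving Zotunu sohingod.
Pashoish: *sagingod > sagingud > sagingut  (by vowel merger, final devoicing)
Dokulen: start from *sagingod.
  rule 1 (unconditioned shift): sagingod → sayinyod
  rule 2 (debuccalisation): sayinyod → hayinyod
  rule 3 (vowel merger): hayinyod → hayenyod
  ⇒ Dokulen hayenyod
No other proto-form is consistent with every reflex, so the reconstruction is *sagingod.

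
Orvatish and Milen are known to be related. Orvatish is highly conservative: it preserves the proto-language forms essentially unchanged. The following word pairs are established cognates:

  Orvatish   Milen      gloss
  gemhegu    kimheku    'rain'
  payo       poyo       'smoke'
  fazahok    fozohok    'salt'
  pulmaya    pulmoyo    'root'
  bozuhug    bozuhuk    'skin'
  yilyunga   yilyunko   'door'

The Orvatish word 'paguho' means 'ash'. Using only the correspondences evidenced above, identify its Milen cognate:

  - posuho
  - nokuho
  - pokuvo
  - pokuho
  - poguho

payo ~ poyo, fazahok ~ fozohok — Orvatish a corresponds to Milen o after a consonant, before a consonant other than r, m, n, p, b, f, v.
gemhegu ~ kimheku — Orvatish g corresponds to Milen k between vowels (before a back vowel).
Applying these to Orvatish 'paguho':
  paguho → poguho   (a→o after a consonant, before a consonant other than r, m, n, p, b, f, v)
  poguho → pokuho   (g→k between vowels (before a back vowel))
So the Milen cognate is 'pokuho'.

pokuho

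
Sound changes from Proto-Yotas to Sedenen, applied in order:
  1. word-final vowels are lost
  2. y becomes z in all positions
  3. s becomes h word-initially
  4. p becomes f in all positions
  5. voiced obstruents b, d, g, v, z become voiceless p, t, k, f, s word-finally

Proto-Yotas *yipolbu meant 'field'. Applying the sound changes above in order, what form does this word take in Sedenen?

Sedenen: start from *yipolbu.
  rule 1 (apocope): yipolbu → yipolb
  rule 2 (unconditioned shift): yipolb → zipolb
  rule 3: no change — zipolb
  rule 4 (unconditioned shift): zipolb → zifolb
  rule 5 (final devoicing): zifolb → zifolp
  ⇒ Sedenen zifolp

zifolp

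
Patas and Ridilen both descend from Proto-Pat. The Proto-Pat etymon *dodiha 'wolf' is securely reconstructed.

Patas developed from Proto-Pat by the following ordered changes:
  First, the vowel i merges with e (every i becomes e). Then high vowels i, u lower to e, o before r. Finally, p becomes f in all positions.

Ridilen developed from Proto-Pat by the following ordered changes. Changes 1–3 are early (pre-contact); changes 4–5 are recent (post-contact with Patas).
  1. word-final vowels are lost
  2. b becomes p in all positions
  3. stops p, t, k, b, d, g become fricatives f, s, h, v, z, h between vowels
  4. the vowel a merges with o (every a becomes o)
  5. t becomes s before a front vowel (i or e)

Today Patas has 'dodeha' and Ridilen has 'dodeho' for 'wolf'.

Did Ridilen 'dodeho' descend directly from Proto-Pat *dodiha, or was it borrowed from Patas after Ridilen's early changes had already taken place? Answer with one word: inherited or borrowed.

borrowed

If inherited, *dodiha would pass through all of Ridilen's changes:
Ridilen: *dodiha
  dodiha → dodih   [apocope]
  dodih (rule 2 does not apply)
  dodih → dozih   [intervocalic lenition]
  dozih (rule 4 does not apply)
  dozih (rule 5 does not apply)
  giving Ridilen dozih.
If borrowed from Patas 'dodeha' after the early changes, it would undergo only the recent ones:
  rule 4 (vowel merger): dodeha → dodeho
  rule 5 (palatalisation): no change (dodeho)
  ⇒ as a loan: dodeho
Ridilen 'dodeho' matches the loan outcome 'dodeho', not the inherited 'dozih' — it skipped the early Ridilen changes, so it was borrowed from Patas.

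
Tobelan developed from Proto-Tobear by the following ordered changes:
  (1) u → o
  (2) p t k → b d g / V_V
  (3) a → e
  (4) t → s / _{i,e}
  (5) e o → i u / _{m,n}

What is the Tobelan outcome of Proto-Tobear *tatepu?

Tobelan: *tatepu
  tatepu → tatepo   [vowel merger]
  tatepo → tadebo   [intervocalic voicing]
  tadebo → tedebo   [vowel merger]
  tedebo → sedebo   [palatalisation]
  sedebo (rule 5 does not apply)
  giving Tobelan sedebo.

sedebo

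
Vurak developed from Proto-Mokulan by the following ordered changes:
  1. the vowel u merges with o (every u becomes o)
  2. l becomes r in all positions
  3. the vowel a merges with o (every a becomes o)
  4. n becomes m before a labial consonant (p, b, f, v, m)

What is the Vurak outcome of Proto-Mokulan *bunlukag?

Vurak: *bunlukag
  bunlukag → bonlokag   [vowel merger]
  bonlokag → bonrokag   [unconditioned shift]
  bonrokag → bonrokog   [vowel merger]
  bonrokog (rule 4 does not apply)
  giving Vurak bonrokog.

bonrokog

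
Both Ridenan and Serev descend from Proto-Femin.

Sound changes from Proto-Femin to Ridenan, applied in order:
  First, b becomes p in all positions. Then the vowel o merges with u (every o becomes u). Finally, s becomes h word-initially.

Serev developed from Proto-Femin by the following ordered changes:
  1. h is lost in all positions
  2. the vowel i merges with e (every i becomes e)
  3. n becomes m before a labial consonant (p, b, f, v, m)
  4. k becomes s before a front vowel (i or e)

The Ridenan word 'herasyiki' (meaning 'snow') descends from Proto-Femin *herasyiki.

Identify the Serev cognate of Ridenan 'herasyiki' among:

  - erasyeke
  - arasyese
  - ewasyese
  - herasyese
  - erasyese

erasyese

Serev: *herasyiki > erasyiki > erasyeke > erasyese  (by h-loss, vowel merger, palatalisation)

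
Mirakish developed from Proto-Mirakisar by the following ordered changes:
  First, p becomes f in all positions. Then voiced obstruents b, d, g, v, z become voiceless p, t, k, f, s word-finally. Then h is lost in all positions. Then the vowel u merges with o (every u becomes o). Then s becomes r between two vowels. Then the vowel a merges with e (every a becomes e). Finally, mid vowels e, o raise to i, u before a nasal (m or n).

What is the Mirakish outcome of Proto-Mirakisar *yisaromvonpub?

yirerumvunfop

Mirakish: *yisaromvonpub
  yisaromvonpub → yisaromvonfub   [unconditioned shift]
  yisaromvonfub → yisaromvonfup   [final devoicing]
  yisaromvonfup (rule 3 does not apply)
  yisaromvonfup → yisaromvonfop   [vowel merger]
  yisaromvonfop → yiraromvonfop   [rhotacism]
  yiraromvonfop → yireromvonfop   [vowel merger]
  yireromvonfop → yirerumvunfop   [pre-nasal raising]
  giving Mirakish yirerumvunfop.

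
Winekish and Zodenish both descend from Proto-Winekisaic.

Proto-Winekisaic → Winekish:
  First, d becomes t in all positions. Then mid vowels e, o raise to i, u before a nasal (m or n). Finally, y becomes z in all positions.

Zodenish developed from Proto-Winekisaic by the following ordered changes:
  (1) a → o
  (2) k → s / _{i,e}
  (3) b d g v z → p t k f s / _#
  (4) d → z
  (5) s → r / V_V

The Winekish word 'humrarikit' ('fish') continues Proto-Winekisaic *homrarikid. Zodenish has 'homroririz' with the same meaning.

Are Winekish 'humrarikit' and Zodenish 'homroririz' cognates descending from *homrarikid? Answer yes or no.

no

Derive the expected Zodenish reflex of *homrarikid:
Zodenish: *homrarikid
  homrarikid → homrorikid   [vowel merger]
  homrorikid → homrorisid   [palatalisation]
  homrorisid → homrorisit   [final devoicing]
  homrorisit (rule 4 does not apply)
  homrorisit → homroririt   [rhotacism]
  giving Zodenish homroririt.
The regular Zodenish reflex would be 'homroririt', but the attested form is 'homroririz'. The correspondence is irregular, so they are not cognates (the Zodenish form has a different source).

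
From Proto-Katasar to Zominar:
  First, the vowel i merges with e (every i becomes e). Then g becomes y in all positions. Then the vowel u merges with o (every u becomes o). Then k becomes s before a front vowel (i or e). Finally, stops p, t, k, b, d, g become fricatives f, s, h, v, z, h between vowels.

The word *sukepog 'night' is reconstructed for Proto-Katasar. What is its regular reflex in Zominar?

Zominar: *sukepog
  sukepog (rule 1 does not apply)
  sukepog → sukepoy   [unconditioned shift]
  sukepoy → sokepoy   [vowel merger]
  sokepoy → sosepoy   [palatalisation]
  sosepoy → sosefoy   [intervocalic lenition]
  giving Zominar sosefoy.

sosefoy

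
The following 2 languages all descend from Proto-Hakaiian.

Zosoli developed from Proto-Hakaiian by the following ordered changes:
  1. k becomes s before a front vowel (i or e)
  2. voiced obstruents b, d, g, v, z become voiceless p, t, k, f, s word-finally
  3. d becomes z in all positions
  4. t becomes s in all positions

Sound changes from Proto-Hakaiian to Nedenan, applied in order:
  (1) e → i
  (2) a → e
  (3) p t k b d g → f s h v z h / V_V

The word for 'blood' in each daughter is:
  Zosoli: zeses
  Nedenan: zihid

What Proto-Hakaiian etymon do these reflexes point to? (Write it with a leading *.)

*zeked

Position 4: Zosoli has e, Nedenan has i. Zosoli preserves e here (none of its changes turn any other segment into e), so the proto-segment is *e.
Position 2: Zosoli has e, Nedenan has i. Zosoli preserves e here (none of its changes turn any other segment into e), so the proto-segment is *e.
Verify the candidate proto-form against each daughter:
Zosoli: *zeked > zesed > zeset > zeses  (by palatalisation, final devoicing, unconditioned shift)
Nedenan: start from *zeked.
  rule 1 (vowel merger): zeked → zikid
  rule 2: no change — zikid
  rule 3 (intervocalic lenition): zikid → zihid
  ⇒ Nedenan zihid
*zeked is the unique common source.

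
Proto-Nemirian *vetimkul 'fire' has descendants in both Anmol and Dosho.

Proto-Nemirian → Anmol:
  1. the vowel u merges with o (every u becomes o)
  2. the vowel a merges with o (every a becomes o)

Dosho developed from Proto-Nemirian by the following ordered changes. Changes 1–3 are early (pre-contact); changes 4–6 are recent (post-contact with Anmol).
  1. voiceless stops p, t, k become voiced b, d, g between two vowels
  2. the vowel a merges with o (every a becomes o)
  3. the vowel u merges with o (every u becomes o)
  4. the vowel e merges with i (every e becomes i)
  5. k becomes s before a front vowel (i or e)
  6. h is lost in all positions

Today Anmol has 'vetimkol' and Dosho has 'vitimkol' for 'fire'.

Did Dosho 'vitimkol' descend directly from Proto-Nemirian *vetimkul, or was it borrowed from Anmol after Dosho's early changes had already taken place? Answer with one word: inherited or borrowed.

borrowed

If inherited, *vetimkul would pass through all of Dosho's changes:
Dosho: *vetimkul
  vetimkul → vedimkul   [intervocalic voicing]
  vedimkul (rule 2 does not apply)
  vedimkul → vedimkol   [vowel merger]
  vedimkol → vidimkol   [vowel merger]
  vidimkol (rule 5 does not apply)
  vidimkol (rule 6 does not apply)
  giving Dosho vidimkol.
If borrowed from Anmol 'vetimkol' after the early changes, it would undergo only the recent ones:
  rule 4 (vowel merger): vetimkol → vitimkol
  rule 5 (palatalisation): no change (vitimkol)
  rule 6 (h-loss): no change (vitimkol)
  ⇒ as a loan: vitimkol
Dosho 'vitimkol' matches the loan outcome 'vitimkol', not the inherited 'vidimkol' — it skipped the early Dosho changes, so it was borrowed from Anmol.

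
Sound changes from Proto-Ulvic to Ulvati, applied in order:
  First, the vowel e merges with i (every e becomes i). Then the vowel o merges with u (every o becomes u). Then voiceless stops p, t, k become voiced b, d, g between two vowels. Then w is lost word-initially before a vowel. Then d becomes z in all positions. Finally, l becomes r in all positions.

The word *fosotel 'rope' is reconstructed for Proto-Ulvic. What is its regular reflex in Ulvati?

fusuzir

Ulvati: start from *fosotel.
  rule 1 (vowel merger): fosotel → fosotil
  rule 2 (vowel merger): fosotil → fusutil
  rule 3 (intervocalic voicing): fusutil → fusudil
  rule 4: no change — fusudil
  rule 5 (unconditioned shift): fusudil → fusuzil
  rule 6 (unconditioned shift): fusuzil → fusuzir
  ⇒ Ulvati fusuzir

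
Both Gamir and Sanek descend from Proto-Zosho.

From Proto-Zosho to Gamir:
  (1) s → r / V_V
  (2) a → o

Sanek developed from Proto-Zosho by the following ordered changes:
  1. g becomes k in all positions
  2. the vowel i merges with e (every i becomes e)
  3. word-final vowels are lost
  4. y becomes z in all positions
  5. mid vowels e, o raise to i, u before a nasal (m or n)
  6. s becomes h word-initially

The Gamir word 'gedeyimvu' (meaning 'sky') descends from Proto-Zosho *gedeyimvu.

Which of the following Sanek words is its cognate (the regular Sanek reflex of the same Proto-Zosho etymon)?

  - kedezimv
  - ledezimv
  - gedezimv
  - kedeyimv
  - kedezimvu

Sanek: *gedeyimvu
  gedeyimvu → kedeyimvu   [unconditioned shift]
  kedeyimvu → kedeyemvu   [vowel merger]
  kedeyemvu → kedeyemv   [apocope]
  kedeyemv → kedezemv   [unconditioned shift]
  kedezemv → kedezimv   [pre-nasal raising]
  kedezimv (rule 6 does not apply)
  giving Sanek kedezimv.
Only 'kedezimv' matches the regular Sanek development of *gedeyimvu.

kedezimv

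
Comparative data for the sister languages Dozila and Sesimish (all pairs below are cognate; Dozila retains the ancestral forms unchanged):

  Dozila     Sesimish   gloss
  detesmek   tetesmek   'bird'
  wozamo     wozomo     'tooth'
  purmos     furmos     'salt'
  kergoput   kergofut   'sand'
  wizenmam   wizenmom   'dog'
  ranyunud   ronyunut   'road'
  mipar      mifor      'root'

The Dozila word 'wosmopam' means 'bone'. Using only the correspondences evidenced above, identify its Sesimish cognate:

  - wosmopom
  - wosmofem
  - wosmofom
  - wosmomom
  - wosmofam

mipar ~ mifor — Dozila p corresponds to Sesimish f between vowels (before a back vowel).
wozamo ~ wozomo, wizenmam ~ wizenmom — Dozila a corresponds to Sesimish o after a consonant, before a nasal.
Applying these to Dozila 'wosmopam':
  wosmopam → wosmofam   (p→f between vowels (before a back vowel))
  wosmofam → wosmofom   (a→o after a consonant, before a nasal)
So the Sesimish cognate is 'wosmofom'.

wosmofom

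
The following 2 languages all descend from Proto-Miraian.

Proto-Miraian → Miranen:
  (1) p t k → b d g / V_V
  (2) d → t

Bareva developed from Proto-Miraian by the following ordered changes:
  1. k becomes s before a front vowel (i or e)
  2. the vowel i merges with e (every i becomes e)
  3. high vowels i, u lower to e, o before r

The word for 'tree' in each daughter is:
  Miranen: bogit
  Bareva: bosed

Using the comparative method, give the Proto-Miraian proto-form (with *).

Position 5: Miranen has t, Bareva has d. Bareva preserves d here (none of its changes turn any other segment into d), so the proto-segment is *d.
Position 4: Miranen has i, Bareva has e. Miranen preserves i here (none of its changes turn any other segment into i), so the proto-segment is *i.
Position 3: Miranen has g, Bareva has s. Taking the neighbouring segments as reconstructed: Miranen g could go back to *k or *g; Bareva s could go back to *k or *s — the one source consistent with every daughter is *k.
This points to *bokid. Verify forward in each daughter:
Miranen: *bokid > bogid > bogit  (by intervocalic voicing, unconditioned shift)
Bareva: *bokid
  bokid → bosid   [palatalisation]
  bosid → bosed   [vowel merger]
  bosed (rule 3 does not apply)
  giving Bareva bosed.
*bokid is the unique common source.

*bokid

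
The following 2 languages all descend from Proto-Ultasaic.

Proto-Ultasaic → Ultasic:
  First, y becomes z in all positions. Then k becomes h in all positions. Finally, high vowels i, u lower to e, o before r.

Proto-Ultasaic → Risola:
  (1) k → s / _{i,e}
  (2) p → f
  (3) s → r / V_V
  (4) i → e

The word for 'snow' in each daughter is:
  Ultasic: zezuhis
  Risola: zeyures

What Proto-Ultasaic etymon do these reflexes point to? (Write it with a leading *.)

*zeyukis

Position 3: Ultasic has z, Risola has y. Risola preserves y here (none of its changes turn any other segment into y), so the proto-segment is *y.
Position 6: Ultasic has i, Risola has e. Ultasic preserves i here (none of its changes turn any other segment into i), so the proto-segment is *i.
Continuing position by position gives *zeyukis; check it forward:
Ultasic: *zeyukis > zezukis > zezuhis  (by unconditioned shift, unconditioned shift)
Risola: *zeyukis > zeyusis > zeyuris > zeyures  (by palatalisation, rhotacism, vowel merger)
*zeyukis is the unique common source.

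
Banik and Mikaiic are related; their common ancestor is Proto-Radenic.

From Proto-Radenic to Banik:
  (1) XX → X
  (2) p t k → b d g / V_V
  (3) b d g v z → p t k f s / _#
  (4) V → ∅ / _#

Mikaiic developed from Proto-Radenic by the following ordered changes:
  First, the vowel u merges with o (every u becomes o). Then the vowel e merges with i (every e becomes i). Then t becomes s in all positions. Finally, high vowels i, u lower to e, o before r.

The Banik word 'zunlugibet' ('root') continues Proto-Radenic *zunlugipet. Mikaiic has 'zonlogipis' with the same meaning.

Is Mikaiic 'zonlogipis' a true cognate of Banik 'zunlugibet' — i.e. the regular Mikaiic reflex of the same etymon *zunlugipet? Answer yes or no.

Derive the expected Mikaiic reflex of *zunlugipet:
Mikaiic: *zunlugipet > zonlogipet > zonlogipit > zonlogipis  (by vowel merger, vowel merger, unconditioned shift)
Mikaiic 'zonlogipis' matches the regular reflex exactly, so the pair is cognate.

yes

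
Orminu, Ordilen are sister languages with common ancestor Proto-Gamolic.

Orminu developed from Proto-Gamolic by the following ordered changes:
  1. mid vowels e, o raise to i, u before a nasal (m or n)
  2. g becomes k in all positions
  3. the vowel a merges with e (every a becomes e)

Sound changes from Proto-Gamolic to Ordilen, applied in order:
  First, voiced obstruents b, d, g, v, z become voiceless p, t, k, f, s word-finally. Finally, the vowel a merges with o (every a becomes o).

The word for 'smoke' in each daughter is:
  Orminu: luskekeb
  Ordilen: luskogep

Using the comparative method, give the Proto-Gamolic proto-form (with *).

*luskageb

Position 6: Orminu has k, Ordilen has g. Ordilen preserves g here (none of its changes turn any other segment into g), so the proto-segment is *g.
Position 8: Orminu has b, Ordilen has p. Orminu preserves b here (none of its changes turn any other segment into b), so the proto-segment is *b.
Continuing position by position gives *luskageb; check it forward:
Orminu: start from *luskageb.
  rule 1: no change — luskageb
  rule 2 (unconditioned shift): luskageb → luskakeb
  rule 3 (vowel merger): luskakeb → luskekeb
  ⇒ Orminu luskekeb
Ordilen: start from *luskageb.
  rule 1 (final devoicing): luskageb → luskagep
  rule 2 (vowel merger): luskagep → luskogep
  ⇒ Ordilen luskogep
*luskageb is the unique common source.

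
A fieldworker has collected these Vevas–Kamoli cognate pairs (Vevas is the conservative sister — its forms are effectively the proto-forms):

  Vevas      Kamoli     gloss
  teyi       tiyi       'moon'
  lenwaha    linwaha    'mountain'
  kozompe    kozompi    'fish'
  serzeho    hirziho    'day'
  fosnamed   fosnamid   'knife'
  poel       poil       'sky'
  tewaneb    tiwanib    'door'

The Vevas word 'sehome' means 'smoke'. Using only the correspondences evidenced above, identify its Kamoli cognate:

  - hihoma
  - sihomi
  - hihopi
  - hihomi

serzeho ~ hirziho — Vevas s corresponds to Kamoli h word-initially before a front vowel.
teyi ~ tiyi, serzeho ~ hirziho — Vevas e corresponds to Kamoli i after a consonant, before a consonant other than r, m, n, p, b, f, v.
kozompe ~ kozompi — Vevas e corresponds to Kamoli i word-finally.
Applying these to Vevas 'sehome':
  sehome → hehome   (s→h word-initially before a front vowel)
  hehome → hihome   (e→i after a consonant, before a consonant other than r, m, n, p, b, f, v)
  hihome → hihomi   (e→i word-finally)
So the Kamoli cognate is 'hihomi'.

hihomi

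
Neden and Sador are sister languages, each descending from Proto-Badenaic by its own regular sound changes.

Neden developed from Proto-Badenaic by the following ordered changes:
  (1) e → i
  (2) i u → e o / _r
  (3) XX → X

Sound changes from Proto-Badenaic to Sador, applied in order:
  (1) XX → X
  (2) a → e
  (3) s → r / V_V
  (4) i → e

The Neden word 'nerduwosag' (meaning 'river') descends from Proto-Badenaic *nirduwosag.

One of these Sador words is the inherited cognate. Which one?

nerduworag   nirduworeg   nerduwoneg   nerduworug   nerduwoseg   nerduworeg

Sador: *nirduwosag
  nirduwosag (rule 1 does not apply)
  nirduwosag → nirduwoseg   [vowel merger]
  nirduwoseg → nirduworeg   [rhotacism]
  nirduworeg → nerduworeg   [vowel merger]
  giving Sador nerduworeg.
Only 'nerduworeg' matches the regular Sador development of *nirduwosag.

nerduworeg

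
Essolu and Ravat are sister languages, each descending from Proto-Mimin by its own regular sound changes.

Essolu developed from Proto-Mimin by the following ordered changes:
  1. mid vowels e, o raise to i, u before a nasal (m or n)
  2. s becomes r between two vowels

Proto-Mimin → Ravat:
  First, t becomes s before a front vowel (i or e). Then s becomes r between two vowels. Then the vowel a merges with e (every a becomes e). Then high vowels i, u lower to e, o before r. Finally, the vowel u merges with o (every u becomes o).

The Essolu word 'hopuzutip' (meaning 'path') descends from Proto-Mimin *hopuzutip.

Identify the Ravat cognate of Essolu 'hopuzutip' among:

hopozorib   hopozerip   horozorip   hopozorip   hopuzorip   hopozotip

Ravat: start from *hopuzutip.
  rule 1 (palatalisation): hopuzutip → hopuzusip
  rule 2 (rhotacism): hopuzusip → hopuzurip
  rule 3: no change — hopuzurip
  rule 4 (pre-rhotic lowering): hopuzurip → hopuzorip
  rule 5 (vowel merger): hopuzorip → hopozorip
  ⇒ Ravat hopozorip

hopozorip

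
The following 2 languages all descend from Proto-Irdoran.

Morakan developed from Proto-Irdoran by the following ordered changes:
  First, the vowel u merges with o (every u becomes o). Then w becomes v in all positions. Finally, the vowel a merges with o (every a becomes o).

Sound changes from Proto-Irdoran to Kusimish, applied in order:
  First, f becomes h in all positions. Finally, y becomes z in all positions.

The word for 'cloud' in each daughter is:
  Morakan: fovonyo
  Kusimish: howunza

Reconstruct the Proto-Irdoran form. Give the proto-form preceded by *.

Position 6: Morakan has y, Kusimish has z. Morakan preserves y here (none of its changes turn any other segment into y), so the proto-segment is *y.
Position 7: Morakan has o, Kusimish has a. Kusimish preserves a here (none of its changes turn any other segment into a), so the proto-segment is *a.
This points to *fowunya. Verify forward in each daughter:
Morakan: *fowunya > fowonya > fovonya > fovonyo  (by vowel merger, unconditioned shift, vowel merger)
Kusimish: *fowunya
  fowunya → howunya   [unconditioned shift]
  howunya → howunza   [unconditioned shift]
  giving Kusimish howunza.
Only *fowunya yields all of Morakan fovonyo, Kusimish howunza.

*fowunya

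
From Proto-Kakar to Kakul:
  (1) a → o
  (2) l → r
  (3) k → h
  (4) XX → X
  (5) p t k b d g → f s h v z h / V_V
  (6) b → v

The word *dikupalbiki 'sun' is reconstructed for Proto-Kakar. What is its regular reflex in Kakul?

Kakul: *dikupalbiki
  dikupalbiki → dikupolbiki   [vowel merger]
  dikupolbiki → dikuporbiki   [unconditioned shift]
  dikuporbiki → dihuporbihi   [unconditioned shift]
  dihuporbihi (rule 4 does not apply)
  dihuporbihi → dihuforbihi   [intervocalic lenition]
  dihuforbihi → dihuforvihi   [unconditioned shift]
  giving Kakul dihuforvihi.

dihuforvihi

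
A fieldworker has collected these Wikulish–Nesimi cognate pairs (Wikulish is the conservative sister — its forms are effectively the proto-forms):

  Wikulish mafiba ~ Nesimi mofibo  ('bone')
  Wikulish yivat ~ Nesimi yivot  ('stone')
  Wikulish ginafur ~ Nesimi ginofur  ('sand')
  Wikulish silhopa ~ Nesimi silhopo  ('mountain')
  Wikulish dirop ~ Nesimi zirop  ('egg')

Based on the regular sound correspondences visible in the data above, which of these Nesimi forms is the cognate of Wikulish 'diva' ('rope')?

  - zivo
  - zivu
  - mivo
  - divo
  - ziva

dirop ~ zirop — Wikulish d corresponds to Nesimi z word-initially before a front vowel.
mafiba ~ mofibo, silhopa ~ silhopo — Wikulish a corresponds to Nesimi o word-finally.
Applying these to Wikulish 'diva':
  diva → ziva   (d→z word-initially before a front vowel)
  ziva → zivo   (a→o word-finally)
So the Nesimi cognate is 'zivo'.

zivo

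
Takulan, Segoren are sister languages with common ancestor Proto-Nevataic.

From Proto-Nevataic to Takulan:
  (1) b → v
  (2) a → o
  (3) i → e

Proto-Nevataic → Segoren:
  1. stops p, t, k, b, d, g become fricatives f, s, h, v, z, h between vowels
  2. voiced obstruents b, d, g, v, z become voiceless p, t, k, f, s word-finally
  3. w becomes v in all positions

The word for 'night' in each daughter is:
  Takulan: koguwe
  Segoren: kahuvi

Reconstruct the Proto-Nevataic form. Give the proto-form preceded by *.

*kaguwi

Position 6: Takulan has e, Segoren has i. Segoren preserves i here (none of its changes turn any other segment into i), so the proto-segment is *i.
Position 5: Takulan has w, Segoren has v. Takulan preserves w here (none of its changes turn any other segment into w), so the proto-segment is *w.
Position 3: Takulan has g, Segoren has h. Takulan preserves g here (none of its changes turn any other segment into g), so the proto-segment is *g.
This points to *kaguwi. Verify forward in each daughter:
Takulan: *kaguwi > koguwi > koguwe  (by vowel merger, vowel merger)
Segoren: *kaguwi
  kaguwi → kahuwi   [intervocalic lenition]
  kahuwi (rule 2 does not apply)
  kahuwi → kahuvi   [unconditioned shift]
  giving Segoren kahuvi.
Only *kaguwi yields all of Takulan koguwe, Segoren kahuvi.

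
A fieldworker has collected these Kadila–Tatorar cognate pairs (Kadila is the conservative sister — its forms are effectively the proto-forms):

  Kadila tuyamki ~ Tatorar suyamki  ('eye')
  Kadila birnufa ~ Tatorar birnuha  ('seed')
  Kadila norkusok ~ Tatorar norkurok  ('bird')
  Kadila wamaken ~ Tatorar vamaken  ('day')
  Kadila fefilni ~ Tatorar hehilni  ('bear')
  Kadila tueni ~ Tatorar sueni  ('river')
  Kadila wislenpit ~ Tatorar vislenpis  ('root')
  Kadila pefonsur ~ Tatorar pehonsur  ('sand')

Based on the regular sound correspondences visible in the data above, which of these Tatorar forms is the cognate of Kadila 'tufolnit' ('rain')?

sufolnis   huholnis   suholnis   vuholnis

suholnis

tuyamki ~ suyamki, tueni ~ sueni — Kadila t corresponds to Tatorar s word-initially before a back vowel.
pefonsur ~ pehonsur — Kadila f corresponds to Tatorar h between vowels (before a back vowel).
wislenpit ~ vislenpis — Kadila t corresponds to Tatorar s word-finally.
Applying these to Kadila 'tufolnit':
  tufolnit → sufolnit   (t→s word-initially before a back vowel)
  sufolnit → suholnit   (f→h between vowels (before a back vowel))
  suholnit → suholnis   (t→s word-finally)
So the Tatorar cognate is 'suholnis'.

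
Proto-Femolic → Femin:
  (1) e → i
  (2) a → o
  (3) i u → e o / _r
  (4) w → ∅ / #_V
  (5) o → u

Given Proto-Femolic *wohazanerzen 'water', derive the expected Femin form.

Femin: *wohazanerzen > wohazanirzin > wohozonirzin > wohozonerzin > ohozonerzin > uhuzunerzin  (by vowel merger, vowel merger, pre-rhotic lowering, glide loss, vowel merger)

uhuzunerzin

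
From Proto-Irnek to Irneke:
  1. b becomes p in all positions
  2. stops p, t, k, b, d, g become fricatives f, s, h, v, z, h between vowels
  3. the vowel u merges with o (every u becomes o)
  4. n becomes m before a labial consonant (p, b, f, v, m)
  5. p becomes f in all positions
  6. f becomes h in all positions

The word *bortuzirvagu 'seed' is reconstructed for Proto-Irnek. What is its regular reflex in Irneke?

Irneke: start from *bortuzirvagu.
  rule 1 (unconditioned shift): bortuzirvagu → portuzirvagu
  rule 2 (intervocalic lenition): portuzirvagu → portuzirvahu
  rule 3 (vowel merger): portuzirvahu → portozirvaho
  rule 4: no change — portozirvaho
  rule 5 (unconditioned shift): portozirvaho → fortozirvaho
  rule 6 (unconditioned shift): fortozirvaho → hortozirvaho
  ⇒ Irneke hortozirvaho

hortozirvaho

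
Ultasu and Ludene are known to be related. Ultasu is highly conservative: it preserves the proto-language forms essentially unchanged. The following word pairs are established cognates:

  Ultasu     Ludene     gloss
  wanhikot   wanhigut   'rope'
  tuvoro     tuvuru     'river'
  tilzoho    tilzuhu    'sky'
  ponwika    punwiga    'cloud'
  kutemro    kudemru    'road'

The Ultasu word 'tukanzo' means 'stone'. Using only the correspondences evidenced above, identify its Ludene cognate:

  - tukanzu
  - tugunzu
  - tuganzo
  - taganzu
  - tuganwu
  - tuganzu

tuganzu

ponwika ~ punwiga — Ultasu k corresponds to Ludene g between vowels (before a back vowel).
tuvoro ~ tuvuru, tilzoho ~ tilzuhu — Ultasu o corresponds to Ludene u word-finally.
Applying these to Ultasu 'tukanzo':
  tukanzo → tuganzo   (k→g between vowels (before a back vowel))
  tuganzo → tuganzu   (o→u word-finally)
So the Ludene cognate is 'tuganzu'.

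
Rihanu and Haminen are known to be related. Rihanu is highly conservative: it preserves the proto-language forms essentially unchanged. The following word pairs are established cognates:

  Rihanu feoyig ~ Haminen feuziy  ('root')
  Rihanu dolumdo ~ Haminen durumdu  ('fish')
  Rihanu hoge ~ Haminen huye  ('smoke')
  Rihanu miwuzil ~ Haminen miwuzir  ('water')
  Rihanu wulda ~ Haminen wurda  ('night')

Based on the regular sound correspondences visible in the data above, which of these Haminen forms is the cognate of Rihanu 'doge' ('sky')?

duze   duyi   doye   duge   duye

duye

dolumdo ~ durumdu, hoge ~ huye — Rihanu o corresponds to Haminen u after a consonant, before a consonant other than r, m, n, p, b, f, v.
hoge ~ huye — Rihanu g corresponds to Haminen y between vowels (before a front vowel).
Applying these to Rihanu 'doge':
  doge → duge   (o→u after a consonant, before a consonant other than r, m, n, p, b, f, v)
  duge → duye   (g→y between vowels (before a front vowel))
So the Haminen cognate is 'duye'.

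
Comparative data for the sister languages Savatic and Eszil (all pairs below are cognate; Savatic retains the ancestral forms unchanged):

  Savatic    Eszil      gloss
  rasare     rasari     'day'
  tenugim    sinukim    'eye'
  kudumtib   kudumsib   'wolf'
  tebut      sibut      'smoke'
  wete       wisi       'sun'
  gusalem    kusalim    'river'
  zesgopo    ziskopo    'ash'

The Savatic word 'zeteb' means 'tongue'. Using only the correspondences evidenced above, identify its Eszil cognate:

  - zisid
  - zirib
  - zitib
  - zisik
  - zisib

zisib

wete ~ wisi, zesgopo ~ ziskopo — Savatic e corresponds to Eszil i after a consonant, before a consonant other than r, m, n, p, b, f, v.
wete ~ wisi — Savatic t corresponds to Eszil s between vowels (before a front vowel).
tebut ~ sibut — Savatic e corresponds to Eszil i after a consonant, before a labial obstruent.
Applying these to Savatic 'zeteb':
  zeteb → ziteb   (e→i after a consonant, before a consonant other than r, m, n, p, b, f, v)
  ziteb → ziseb   (t→s between vowels (before a front vowel))
  ziseb → zisib   (e→i after a consonant, before a labial obstruent)
So the Eszil cognate is 'zisib'.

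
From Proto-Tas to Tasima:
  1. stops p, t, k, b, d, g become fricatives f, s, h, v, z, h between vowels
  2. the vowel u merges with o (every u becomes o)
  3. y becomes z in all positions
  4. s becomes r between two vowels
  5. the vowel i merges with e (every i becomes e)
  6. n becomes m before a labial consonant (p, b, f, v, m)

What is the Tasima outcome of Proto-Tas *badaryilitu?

bazarzelero

Tasima: *badaryilitu > bazaryilisu > bazaryiliso > bazarziliso > bazarziliro > bazarzelero  (by intervocalic lenition, vowel merger, unconditioned shift, rhotacism, vowel merger)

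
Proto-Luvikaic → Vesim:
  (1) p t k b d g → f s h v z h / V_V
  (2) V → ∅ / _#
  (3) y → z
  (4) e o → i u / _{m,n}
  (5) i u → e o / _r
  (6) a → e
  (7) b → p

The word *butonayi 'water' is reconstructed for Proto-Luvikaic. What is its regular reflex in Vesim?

Vesim: *butonayi > busonayi > busonay > busonaz > busunaz > busunez > pusunez  (by intervocalic lenition, apocope, unconditioned shift, pre-nasal raising, vowel merger, unconditioned shift)

pusunez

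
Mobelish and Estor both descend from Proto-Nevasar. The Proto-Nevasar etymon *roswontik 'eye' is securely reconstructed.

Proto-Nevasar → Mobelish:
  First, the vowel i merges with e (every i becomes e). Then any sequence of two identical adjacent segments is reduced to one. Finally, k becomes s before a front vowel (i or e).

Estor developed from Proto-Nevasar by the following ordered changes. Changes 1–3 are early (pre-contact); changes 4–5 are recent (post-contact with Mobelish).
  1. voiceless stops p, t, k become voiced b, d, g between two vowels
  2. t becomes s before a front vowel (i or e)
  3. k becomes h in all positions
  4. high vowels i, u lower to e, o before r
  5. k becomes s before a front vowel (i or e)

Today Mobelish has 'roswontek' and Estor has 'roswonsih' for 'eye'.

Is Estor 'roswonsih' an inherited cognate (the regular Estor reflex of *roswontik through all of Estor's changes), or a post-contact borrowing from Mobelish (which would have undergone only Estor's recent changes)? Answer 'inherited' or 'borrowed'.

inherited

If inherited, *roswontik would pass through all of Estor's changes:
Estor: start from *roswontik.
  rule 1: no change — roswontik
  rule 2 (palatalisation): roswontik → roswonsik
  rule 3 (unconditioned shift): roswonsik → roswonsih
  rule 4: no change — roswonsih
  rule 5: no change — roswonsih
  ⇒ Estor roswonsih
If borrowed from Mobelish 'roswontek' after the early changes, it would undergo only the recent ones:
  rule 4 (pre-rhotic lowering): no change (roswontek)
  rule 5 (palatalisation): no change (roswontek)
  ⇒ as a loan: roswontek
Estor 'roswonsih' matches the inherited outcome exactly, so it is an inherited cognate, not a loan.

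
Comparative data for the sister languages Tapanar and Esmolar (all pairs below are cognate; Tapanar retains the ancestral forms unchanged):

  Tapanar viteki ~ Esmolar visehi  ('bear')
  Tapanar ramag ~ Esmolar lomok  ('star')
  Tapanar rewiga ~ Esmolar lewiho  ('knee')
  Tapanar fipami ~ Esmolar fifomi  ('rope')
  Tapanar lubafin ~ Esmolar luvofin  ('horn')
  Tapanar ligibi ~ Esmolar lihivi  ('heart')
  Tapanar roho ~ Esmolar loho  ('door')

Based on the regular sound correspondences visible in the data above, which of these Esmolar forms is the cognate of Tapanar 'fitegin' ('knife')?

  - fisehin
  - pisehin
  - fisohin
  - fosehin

fisehin

viteki ~ visehi — Tapanar t corresponds to Esmolar s between vowels (before a front vowel).
ligibi ~ lihivi — Tapanar g corresponds to Esmolar h between vowels (before a front vowel).
Applying these to Tapanar 'fitegin':
  fitegin → fisegin   (t→s between vowels (before a front vowel))
  fisegin → fisehin   (g→h between vowels (before a front vowel))
So the Esmolar cognate is 'fisehin'.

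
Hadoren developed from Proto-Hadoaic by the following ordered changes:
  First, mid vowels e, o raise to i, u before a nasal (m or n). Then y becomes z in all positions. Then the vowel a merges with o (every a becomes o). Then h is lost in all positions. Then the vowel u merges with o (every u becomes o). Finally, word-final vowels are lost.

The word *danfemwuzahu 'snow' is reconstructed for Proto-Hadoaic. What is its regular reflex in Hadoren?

Hadoren: *danfemwuzahu > danfimwuzahu > donfimwuzohu > donfimwuzou > donfimwozoo > donfimwozo  (by pre-nasal raising, vowel merger, h-loss, vowel merger, apocope)

donfimwozo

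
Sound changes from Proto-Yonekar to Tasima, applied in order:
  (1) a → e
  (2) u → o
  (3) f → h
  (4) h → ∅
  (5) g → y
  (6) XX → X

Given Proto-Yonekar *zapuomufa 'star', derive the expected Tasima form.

zepomoe

Tasima: *zapuomufa
  zapuomufa → zepuomufe   [vowel merger]
  zepuomufe → zepoomofe   [vowel merger]
  zepoomofe → zepoomohe   [unconditioned shift]
  zepoomohe → zepoomoe   [h-loss]
  zepoomoe (rule 5 does not apply)
  zepoomoe → zepomoe   [degemination]
  giving Tasima zepomoe.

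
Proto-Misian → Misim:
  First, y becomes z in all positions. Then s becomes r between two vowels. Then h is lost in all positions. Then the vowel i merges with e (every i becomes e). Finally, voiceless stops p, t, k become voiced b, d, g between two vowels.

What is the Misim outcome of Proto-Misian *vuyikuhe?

vuzegue

Misim: *vuyikuhe
  vuyikuhe → vuzikuhe   [unconditioned shift]
  vuzikuhe (rule 2 does not apply)
  vuzikuhe → vuzikue   [h-loss]
  vuzikue → vuzekue   [vowel merger]
  vuzekue → vuzegue   [intervocalic voicing]
  giving Misim vuzegue.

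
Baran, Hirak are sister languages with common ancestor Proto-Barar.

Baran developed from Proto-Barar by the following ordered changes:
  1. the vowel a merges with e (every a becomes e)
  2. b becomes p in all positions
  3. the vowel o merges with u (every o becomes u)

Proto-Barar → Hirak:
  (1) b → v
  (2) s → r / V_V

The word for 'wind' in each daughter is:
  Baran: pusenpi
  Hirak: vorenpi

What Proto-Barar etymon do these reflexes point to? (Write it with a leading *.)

*bosenpi

Position 3: Baran has s, Hirak has r. Baran preserves s here (none of its changes turn any other segment into s), so the proto-segment is *s.
Position 1: Baran has p, Hirak has v. Taking the neighbouring segments as reconstructed: Baran p could go back to *p or *b; Hirak v could go back to *b or *v — the one source consistent with every daughter is *b.
Position 2: Baran has u, Hirak has o. Hirak preserves o here (none of its changes turn any other segment into o), so the proto-segment is *o.
This points to *bosenpi. Verify forward in each daughter:
Baran: *bosenpi
  bosenpi (rule 1 does not apply)
  bosenpi → posenpi   [unconditioned shift]
  posenpi → pusenpi   [vowel merger]
  giving Baran pusenpi.
Hirak: *bosenpi > vosenpi > vorenpi  (by unconditioned shift, rhotacism)
*bosenpi is the unique common source.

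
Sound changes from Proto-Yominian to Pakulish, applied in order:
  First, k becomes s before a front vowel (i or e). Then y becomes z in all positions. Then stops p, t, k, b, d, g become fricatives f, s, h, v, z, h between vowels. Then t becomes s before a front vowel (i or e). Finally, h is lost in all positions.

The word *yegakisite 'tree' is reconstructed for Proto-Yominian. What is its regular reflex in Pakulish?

Pakulish: *yegakisite > yegasisite > zegasisite > zehasisise > zeasisise  (by palatalisation, unconditioned shift, intervocalic lenition, h-loss)

zeasisise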